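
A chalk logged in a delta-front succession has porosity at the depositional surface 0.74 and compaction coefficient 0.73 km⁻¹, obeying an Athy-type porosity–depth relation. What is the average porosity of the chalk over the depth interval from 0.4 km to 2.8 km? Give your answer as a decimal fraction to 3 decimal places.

0.261

⟨phi⟩ = (1/(Z₂−Z₁)) ∫ phi₀ e^(−βZ) dZ = phi₀·(e^(−β·Z₁) − e^(−β·Z₂)) / (β·(Z₂−Z₁))
e^(−0.73×0.4) = 0.7468; e^(−0.73×2.8) = 0.1295
⟨phi⟩ = 0.74 × (0.7468 − 0.1295) / (0.73 × 2.4) = 0.74 × 0.3523 = 0.2607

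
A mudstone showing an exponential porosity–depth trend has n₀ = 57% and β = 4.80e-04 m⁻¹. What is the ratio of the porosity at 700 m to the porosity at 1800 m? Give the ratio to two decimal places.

1.70

Working in km (1 km = 1000 m; β in km⁻¹ = β in m⁻¹ × 1000):
n(Z₁)/n(Z₂) = e^(−β·Z₁)/e^(−β·Z₂) = e^{β(Z₂−Z₁)}
= exp(0.48 × 1.1) = exp(0.528) = 1.6955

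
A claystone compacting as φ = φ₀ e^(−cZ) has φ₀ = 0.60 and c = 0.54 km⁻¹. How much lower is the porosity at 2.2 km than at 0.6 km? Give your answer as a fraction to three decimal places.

0.251

φ(0.6) = 0.6·e^(−0.54×0.6) = 0.4340
φ(2.2) = 0.6·e^(−0.54×2.2) = 0.1829
Δφ = 0.4340 − 0.1829 = 0.2511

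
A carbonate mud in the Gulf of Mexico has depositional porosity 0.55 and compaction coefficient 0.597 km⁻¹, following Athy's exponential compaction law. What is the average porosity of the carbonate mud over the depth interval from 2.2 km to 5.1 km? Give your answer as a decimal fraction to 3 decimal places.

⟨n⟩ = (1/(d₂−d₁)) ∫ n₀ e^(−βd) dd = n₀·(e^(−β·d₁) − e^(−β·d₂)) / (β·(d₂−d₁))
e^(−0.597×2.2) = 0.2689; e^(−0.597×5.1) = 0.0476
⟨n⟩ = 0.55 × (0.2689 − 0.0476) / (0.597 × 2.9) = 0.55 × 0.1278 = 0.0703

0.070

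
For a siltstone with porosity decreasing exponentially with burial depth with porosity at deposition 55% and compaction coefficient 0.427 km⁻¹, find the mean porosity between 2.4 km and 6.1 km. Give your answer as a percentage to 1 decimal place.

9.9%

⟨n⟩ = (1/(Z₂−Z₁)) ∫ n₀ e^(−βZ) dZ = n₀·(e^(−β·Z₁) − e^(−β·Z₂)) / (β·(Z₂−Z₁))
e^(−0.427×2.4) = 0.3589; e^(−0.427×6.1) = 0.0739
⟨n⟩ = 0.55 × (0.3589 − 0.0739) / (0.427 × 3.7) = 0.55 × 0.1804 = 0.0992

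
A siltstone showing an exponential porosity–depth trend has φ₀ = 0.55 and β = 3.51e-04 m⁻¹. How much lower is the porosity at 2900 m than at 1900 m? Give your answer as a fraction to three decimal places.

0.084

Working in km (1 km = 1000 m; β in km⁻¹ = β in m⁻¹ × 1000):
φ(1.9) = 0.55·e^(−0.351×1.9) = 0.2823
φ(2.9) = 0.55·e^(−0.351×2.9) = 0.1987
Δφ = 0.2823 − 0.1987 = 0.0836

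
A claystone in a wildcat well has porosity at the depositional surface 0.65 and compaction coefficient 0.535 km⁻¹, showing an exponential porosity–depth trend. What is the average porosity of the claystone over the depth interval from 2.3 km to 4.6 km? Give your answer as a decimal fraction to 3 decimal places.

⟨n⟩ = (1/(Z₂−Z₁)) ∫ n₀ e^(−cZ) dZ = n₀·(e^(−c·Z₁) − e^(−c·Z₂)) / (c·(Z₂−Z₁))
e^(−0.535×2.3) = 0.2921; e^(−0.535×4.6) = 0.0853
⟨n⟩ = 0.65 × (0.2921 − 0.0853) / (0.535 × 2.3) = 0.65 × 0.1681 = 0.1092

0.109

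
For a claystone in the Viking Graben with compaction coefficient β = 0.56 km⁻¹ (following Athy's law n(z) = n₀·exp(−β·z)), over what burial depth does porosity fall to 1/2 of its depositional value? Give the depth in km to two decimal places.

1.24 km

n/n₀ = 1/2 ⇒ exp(−β·z) = 1/2 ⇒ z = ln(2) / β
z = 0.6931 / 0.56 = 1.238 km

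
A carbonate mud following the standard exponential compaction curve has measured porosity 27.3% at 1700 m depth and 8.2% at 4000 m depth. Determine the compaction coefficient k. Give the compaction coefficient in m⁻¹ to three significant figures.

0.000523 m⁻¹

Working in km (1 km = 1000 m; k in km⁻¹ = k in m⁻¹ × 1000):
Athy: n(d) = n₀ e^(−kd) ⇒ n₁/n₂ = e^{k(d₂−d₁)} ⇒ k = ln(n₁/n₂)/(d₂−d₁)
k = ln(0.273/0.082) / (4 − 1.7) = ln(3.329) / 2.3 = 1.2028 / 2.3 = 0.5229 km⁻¹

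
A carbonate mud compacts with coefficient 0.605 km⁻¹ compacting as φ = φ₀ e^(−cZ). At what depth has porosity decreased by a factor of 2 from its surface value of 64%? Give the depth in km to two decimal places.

φ/φ₀ = 1/2 ⇒ exp(−c·Z) = 1/2 ⇒ Z = ln(2) / c
Z = 0.6931 / 0.605 = 1.146 km

1.15 km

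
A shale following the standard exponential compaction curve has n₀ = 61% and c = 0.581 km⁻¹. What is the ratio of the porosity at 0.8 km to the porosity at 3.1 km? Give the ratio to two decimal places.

3.80

n(d₁)/n(d₂) = e^(−c·d₁)/e^(−c·d₂) = e^{c(d₂−d₁)}
= exp(0.581 × 2.3) = exp(1.336) = 3.8049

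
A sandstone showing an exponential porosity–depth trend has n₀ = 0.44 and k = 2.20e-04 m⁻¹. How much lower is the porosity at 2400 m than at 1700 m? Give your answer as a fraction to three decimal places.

0.043

Working in km (1 km = 1000 m; k in km⁻¹ = k in m⁻¹ × 1000):
n(1.7) = 0.44·e^(−0.22×1.7) = 0.3027
n(2.4) = 0.44·e^(−0.22×2.4) = 0.2595
Δn = 0.3027 − 0.2595 = 0.0432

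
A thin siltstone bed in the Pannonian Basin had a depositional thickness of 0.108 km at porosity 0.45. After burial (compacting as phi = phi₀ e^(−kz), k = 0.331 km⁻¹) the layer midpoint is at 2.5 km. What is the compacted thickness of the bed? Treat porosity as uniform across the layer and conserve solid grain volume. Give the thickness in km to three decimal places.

0.074 km

Porosity at 2.5 km: phi = 0.45·exp(−0.331×2.5) = 0.1967
Solid-volume conservation: h(1−phi) = h₀(1−phi₀) ⇒ h = h₀·(1−phi₀)/(1−phi)
h = 0.108 × (1 − 0.45)/(1 − 0.1967) = 0.108 × 0.6847 = 0.0739 km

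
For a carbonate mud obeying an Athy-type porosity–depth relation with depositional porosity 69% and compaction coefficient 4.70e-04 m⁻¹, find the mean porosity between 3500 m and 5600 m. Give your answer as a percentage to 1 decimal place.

8.5%

Working in km (1 km = 1000 m; k in km⁻¹ = k in m⁻¹ × 1000):
⟨φ⟩ = (1/(Z₂−Z₁)) ∫ φ₀ e^(−kZ) dZ = φ₀·(e^(−k·Z₁) − e^(−k·Z₂)) / (k·(Z₂−Z₁))
e^(−0.47×3.5) = 0.1930; e^(−0.47×5.6) = 0.0719
⟨φ⟩ = 0.69 × (0.1930 − 0.0719) / (0.47 × 2.1) = 0.69 × 0.1227 = 0.0846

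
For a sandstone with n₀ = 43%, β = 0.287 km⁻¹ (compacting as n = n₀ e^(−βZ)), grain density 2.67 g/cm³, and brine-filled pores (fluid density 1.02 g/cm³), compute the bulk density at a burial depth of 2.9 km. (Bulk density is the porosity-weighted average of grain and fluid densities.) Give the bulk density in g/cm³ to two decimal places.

2.36 g/cm³

Porosity at depth: n = 0.43·exp(−0.287×2.9) = 0.43×0.4350 = 0.1871
Bulk density: ρ_b = (1−n)ρ_g + n·ρ_f = 0.8129×2.67 + 0.1871×1.02
       = 2.171 + 0.191 = 2.361 g/cm³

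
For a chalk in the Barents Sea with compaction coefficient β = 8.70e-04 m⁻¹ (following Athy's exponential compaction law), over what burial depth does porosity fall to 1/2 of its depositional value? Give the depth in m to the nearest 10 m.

Working in km (1 km = 1000 m; β in km⁻¹ = β in m⁻¹ × 1000):
phi/phi₀ = 1/2 ⇒ exp(−β·d) = 1/2 ⇒ d = ln(2) / β
d = 0.6931 / 0.87 = 0.797 km

800 m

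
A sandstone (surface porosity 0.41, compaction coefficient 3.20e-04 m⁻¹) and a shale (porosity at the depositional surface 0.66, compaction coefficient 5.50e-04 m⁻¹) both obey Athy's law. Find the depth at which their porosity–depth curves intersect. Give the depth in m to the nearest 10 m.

2070 m

Working in km (1 km = 1000 m; β in km⁻¹ = β in m⁻¹ × 1000):
Set phi₀ₐ e^(−βₐz) = phi₀ᵦ e^(−βᵦz) ⇒ ln(phi₀ₐ/phi₀ᵦ) = (βₐ − βᵦ)·z
z = ln(0.41/0.66) / (0.32 − 0.55) = -0.4761 / -0.23 = 2.070 km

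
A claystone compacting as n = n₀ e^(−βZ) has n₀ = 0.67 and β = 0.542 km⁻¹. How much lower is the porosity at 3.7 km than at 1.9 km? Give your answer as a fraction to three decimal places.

n(1.9) = 0.67·e^(−0.542×1.9) = 0.2392
n(3.7) = 0.67·e^(−0.542×3.7) = 0.0902
Δn = 0.2392 − 0.0902 = 0.1491

0.149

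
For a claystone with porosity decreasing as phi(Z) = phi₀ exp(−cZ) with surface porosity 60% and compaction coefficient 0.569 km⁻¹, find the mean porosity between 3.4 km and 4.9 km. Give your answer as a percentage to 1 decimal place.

5.8%

⟨phi⟩ = (1/(Z₂−Z₁)) ∫ phi₀ e^(−cZ) dZ = phi₀·(e^(−c·Z₁) − e^(−c·Z₂)) / (c·(Z₂−Z₁))
e^(−0.569×3.4) = 0.1445; e^(−0.569×4.9) = 0.0615
⟨phi⟩ = 0.6 × (0.1445 − 0.0615) / (0.569 × 1.5) = 0.6 × 0.0972 = 0.0583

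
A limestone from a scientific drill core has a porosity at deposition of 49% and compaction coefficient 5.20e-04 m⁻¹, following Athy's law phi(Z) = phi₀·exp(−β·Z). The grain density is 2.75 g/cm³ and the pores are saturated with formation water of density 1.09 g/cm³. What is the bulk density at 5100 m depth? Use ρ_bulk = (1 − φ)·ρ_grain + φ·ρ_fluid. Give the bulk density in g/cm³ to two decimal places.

2.69 g/cm³

Working in km (1 km = 1000 m; β in km⁻¹ = β in m⁻¹ × 1000):
Porosity at depth: phi = 0.49·exp(−0.52×5.1) = 0.49×0.0705 = 0.0345
Bulk density: ρ_b = (1−phi)ρ_g + phi·ρ_f = 0.9655×2.75 + 0.0345×1.09
       = 2.655 + 0.038 = 2.693 g/cm³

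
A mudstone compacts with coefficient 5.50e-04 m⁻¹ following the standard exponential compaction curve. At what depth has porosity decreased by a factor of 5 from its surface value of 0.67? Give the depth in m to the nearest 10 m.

2930 m

Working in km (1 km = 1000 m; k in km⁻¹ = k in m⁻¹ × 1000):
phi/phi₀ = 1/5 ⇒ exp(−k·Z) = 1/5 ⇒ Z = ln(5) / k
Z = 1.6094 / 0.55 = 2.926 km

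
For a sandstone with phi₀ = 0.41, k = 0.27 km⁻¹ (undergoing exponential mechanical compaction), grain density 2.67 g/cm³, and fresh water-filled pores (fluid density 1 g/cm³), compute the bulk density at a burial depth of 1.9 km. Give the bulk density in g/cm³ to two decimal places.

Porosity at depth: phi = 0.41·exp(−0.27×1.9) = 0.41×0.5987 = 0.2455
Bulk density: ρ_b = (1−phi)ρ_g + phi·ρ_f = 0.7545×2.67 + 0.2455×1
       = 2.015 + 0.245 = 2.260 g/cm³

2.26 g/cm³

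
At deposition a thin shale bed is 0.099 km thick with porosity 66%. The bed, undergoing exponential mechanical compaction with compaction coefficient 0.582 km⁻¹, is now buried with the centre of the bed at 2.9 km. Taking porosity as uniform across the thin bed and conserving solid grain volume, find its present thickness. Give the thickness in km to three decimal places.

Porosity at 2.9 km: n = 0.66·exp(−0.582×2.9) = 0.1221
Solid-volume conservation: h(1−n) = h₀(1−n₀) ⇒ h = h₀·(1−n₀)/(1−n)
h = 0.099 × (1 − 0.66)/(1 − 0.1221) = 0.099 × 0.3873 = 0.0383 km

0.038 km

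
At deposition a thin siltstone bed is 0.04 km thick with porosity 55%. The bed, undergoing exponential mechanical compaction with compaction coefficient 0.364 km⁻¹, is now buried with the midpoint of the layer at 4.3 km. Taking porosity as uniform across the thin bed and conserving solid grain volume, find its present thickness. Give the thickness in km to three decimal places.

0.020 km

Porosity at 4.3 km: phi = 0.55·exp(−0.364×4.3) = 0.1150
Solid-volume conservation: h(1−phi) = h₀(1−phi₀) ⇒ h = h₀·(1−phi₀)/(1−phi)
h = 0.04 × (1 − 0.55)/(1 − 0.1150) = 0.04 × 0.5085 = 0.0203 km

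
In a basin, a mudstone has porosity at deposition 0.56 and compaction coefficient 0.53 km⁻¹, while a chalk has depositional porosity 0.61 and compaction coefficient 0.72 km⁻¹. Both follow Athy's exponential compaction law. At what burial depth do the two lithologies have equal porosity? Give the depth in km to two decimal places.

Set φ₀ₐ e^(−cₐd) = φ₀ᵦ e^(−cᵦd) ⇒ ln(φ₀ₐ/φ₀ᵦ) = (cₐ − cᵦ)·d
d = ln(0.56/0.61) / (0.53 − 0.72) = -0.0855 / -0.19 = 0.450 km

0.45 km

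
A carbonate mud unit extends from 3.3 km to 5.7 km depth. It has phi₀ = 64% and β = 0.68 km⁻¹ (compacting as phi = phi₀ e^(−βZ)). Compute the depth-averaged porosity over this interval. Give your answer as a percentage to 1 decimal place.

⟨phi⟩ = (1/(Z₂−Z₁)) ∫ phi₀ e^(−βZ) dZ = phi₀·(e^(−β·Z₁) − e^(−β·Z₂)) / (β·(Z₂−Z₁))
e^(−0.68×3.3) = 0.1060; e^(−0.68×5.7) = 0.0207
⟨phi⟩ = 0.64 × (0.1060 − 0.0207) / (0.68 × 2.4) = 0.64 × 0.0523 = 0.0335

3.3%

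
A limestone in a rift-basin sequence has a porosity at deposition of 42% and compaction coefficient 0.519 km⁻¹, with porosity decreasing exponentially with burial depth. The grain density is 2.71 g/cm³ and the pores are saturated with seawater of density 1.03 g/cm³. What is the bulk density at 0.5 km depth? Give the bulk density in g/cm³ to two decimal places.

Porosity at depth: φ = 0.42·exp(−0.519×0.5) = 0.42×0.7714 = 0.3240
Bulk density: ρ_b = (1−φ)ρ_g + φ·ρ_f = 0.6760×2.71 + 0.3240×1.03
       = 1.832 + 0.334 = 2.166 g/cm³

2.17 g/cm³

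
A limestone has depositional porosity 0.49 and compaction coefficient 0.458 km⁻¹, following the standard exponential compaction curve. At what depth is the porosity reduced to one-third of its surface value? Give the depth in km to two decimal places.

2.40 km

phi/phi₀ = 1/3 ⇒ exp(−β·z) = 1/3 ⇒ z = ln(3) / β
z = 1.0986 / 0.458 = 2.399 km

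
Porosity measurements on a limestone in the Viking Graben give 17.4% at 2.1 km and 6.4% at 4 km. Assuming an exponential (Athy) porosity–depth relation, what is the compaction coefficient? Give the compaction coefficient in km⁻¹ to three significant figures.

Athy: φ(d) = φ₀ e^(−βd) ⇒ φ₁/φ₂ = e^{β(d₂−d₁)} ⇒ β = ln(φ₁/φ₂)/(d₂−d₁)
β = ln(0.174/0.064) / (4 − 2.1) = ln(2.719) / 1.9 = 1.0002 / 1.9 = 0.5264 km⁻¹

0.526 km⁻¹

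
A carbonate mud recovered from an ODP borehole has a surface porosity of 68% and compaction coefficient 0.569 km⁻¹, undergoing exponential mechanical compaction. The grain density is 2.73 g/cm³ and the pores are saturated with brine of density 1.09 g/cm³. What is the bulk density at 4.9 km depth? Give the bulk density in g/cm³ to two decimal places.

2.66 g/cm³

Porosity at depth: phi = 0.68·exp(−0.569×4.9) = 0.68×0.0615 = 0.0418
Bulk density: ρ_b = (1−phi)ρ_g + phi·ρ_f = 0.9582×2.73 + 0.0418×1.09
       = 2.616 + 0.046 = 2.661 g/cm³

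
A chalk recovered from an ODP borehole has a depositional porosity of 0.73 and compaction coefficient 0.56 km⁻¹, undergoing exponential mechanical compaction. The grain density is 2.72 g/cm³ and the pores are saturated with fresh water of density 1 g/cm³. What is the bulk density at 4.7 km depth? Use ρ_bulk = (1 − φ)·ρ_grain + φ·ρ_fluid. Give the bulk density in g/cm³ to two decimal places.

2.63 g/cm³

Porosity at depth: n = 0.73·exp(−0.56×4.7) = 0.73×0.0719 = 0.0525
Bulk density: ρ_b = (1−n)ρ_g + n·ρ_f = 0.9475×2.72 + 0.0525×1
       = 2.577 + 0.053 = 2.630 g/cm³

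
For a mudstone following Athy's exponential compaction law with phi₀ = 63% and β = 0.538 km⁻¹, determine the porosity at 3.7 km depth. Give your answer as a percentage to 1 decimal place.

8.6%

phi = phi₀·exp(−β·d) = 0.63 × exp(−0.538 × 3.7) = 0.63 × exp(−1.991)
  = 0.63 × 0.1366 = 0.0861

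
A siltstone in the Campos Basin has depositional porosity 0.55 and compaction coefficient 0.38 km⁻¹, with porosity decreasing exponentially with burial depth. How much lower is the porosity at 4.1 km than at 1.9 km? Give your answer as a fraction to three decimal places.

n(1.9) = 0.55·e^(−0.38×1.9) = 0.2672
n(4.1) = 0.55·e^(−0.38×4.1) = 0.1158
Δn = 0.2672 − 0.1158 = 0.1514

0.151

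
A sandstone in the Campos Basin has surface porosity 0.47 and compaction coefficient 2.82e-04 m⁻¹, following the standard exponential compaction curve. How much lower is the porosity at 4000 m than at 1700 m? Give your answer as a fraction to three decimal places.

0.139

Working in km (1 km = 1000 m; k in km⁻¹ = k in m⁻¹ × 1000):
φ(1.7) = 0.47·e^(−0.282×1.7) = 0.2910
φ(4) = 0.47·e^(−0.282×4) = 0.1521
Δφ = 0.2910 − 0.1521 = 0.1389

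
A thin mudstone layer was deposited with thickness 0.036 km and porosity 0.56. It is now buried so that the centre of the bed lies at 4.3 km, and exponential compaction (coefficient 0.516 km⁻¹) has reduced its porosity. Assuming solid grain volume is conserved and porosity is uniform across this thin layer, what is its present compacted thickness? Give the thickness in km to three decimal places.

Porosity at 4.3 km: φ = 0.56·exp(−0.516×4.3) = 0.0609
Solid-volume conservation: h(1−φ) = h₀(1−φ₀) ⇒ h = h₀·(1−φ₀)/(1−φ)
h = 0.036 × (1 − 0.56)/(1 − 0.0609) = 0.036 × 0.4685 = 0.0169 km

0.017 km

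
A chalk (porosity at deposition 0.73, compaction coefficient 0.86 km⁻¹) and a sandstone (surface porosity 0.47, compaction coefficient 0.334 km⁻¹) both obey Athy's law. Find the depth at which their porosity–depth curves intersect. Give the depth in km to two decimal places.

Set phi₀ₐ e^(−cₐz) = phi₀ᵦ e^(−cᵦz) ⇒ ln(phi₀ₐ/phi₀ᵦ) = (cₐ − cᵦ)·z
z = ln(0.73/0.47) / (0.86 − 0.334) = 0.4403 / 0.526 = 0.837 km

0.84 km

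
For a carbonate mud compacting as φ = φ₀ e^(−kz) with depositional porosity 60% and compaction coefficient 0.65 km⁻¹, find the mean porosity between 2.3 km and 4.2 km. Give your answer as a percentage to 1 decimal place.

⟨φ⟩ = (1/(z₂−z₁)) ∫ φ₀ e^(−kz) dz = φ₀·(e^(−k·z₁) − e^(−k·z₂)) / (k·(z₂−z₁))
e^(−0.65×2.3) = 0.2242; e^(−0.65×4.2) = 0.0652
⟨φ⟩ = 0.6 × (0.2242 − 0.0652) / (0.65 × 1.9) = 0.6 × 0.1288 = 0.0773

7.7%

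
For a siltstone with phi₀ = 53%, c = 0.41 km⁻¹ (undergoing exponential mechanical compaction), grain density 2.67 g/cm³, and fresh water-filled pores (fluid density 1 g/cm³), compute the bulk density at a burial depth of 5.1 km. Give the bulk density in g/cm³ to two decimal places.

Porosity at depth: phi = 0.53·exp(−0.41×5.1) = 0.53×0.1236 = 0.0655
Bulk density: ρ_b = (1−phi)ρ_g + phi·ρ_f = 0.9345×2.67 + 0.0655×1
       = 2.495 + 0.065 = 2.561 g/cm³

2.56 g/cm³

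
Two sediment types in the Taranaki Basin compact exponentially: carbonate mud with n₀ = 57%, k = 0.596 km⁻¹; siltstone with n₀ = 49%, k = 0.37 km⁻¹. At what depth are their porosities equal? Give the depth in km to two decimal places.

0.67 km

Set n₀ₐ e^(−kₐz) = n₀ᵦ e^(−kᵦz) ⇒ ln(n₀ₐ/n₀ᵦ) = (kₐ − kᵦ)·z
z = ln(0.57/0.49) / (0.596 − 0.37) = 0.1512 / 0.226 = 0.669 km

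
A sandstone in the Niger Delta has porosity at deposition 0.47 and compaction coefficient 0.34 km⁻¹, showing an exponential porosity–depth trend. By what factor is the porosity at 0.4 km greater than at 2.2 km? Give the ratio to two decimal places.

1.84

n(Z₁)/n(Z₂) = e^(−β·Z₁)/e^(−β·Z₂) = e^{β(Z₂−Z₁)}
= exp(0.34 × 1.8) = exp(0.612) = 1.8441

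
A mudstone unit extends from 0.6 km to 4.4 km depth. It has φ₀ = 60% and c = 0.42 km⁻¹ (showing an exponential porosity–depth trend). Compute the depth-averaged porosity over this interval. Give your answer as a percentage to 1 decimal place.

⟨φ⟩ = (1/(d₂−d₁)) ∫ φ₀ e^(−cd) dd = φ₀·(e^(−c·d₁) − e^(−c·d₂)) / (c·(d₂−d₁))
e^(−0.42×0.6) = 0.7772; e^(−0.42×4.4) = 0.1576
⟨φ⟩ = 0.6 × (0.7772 − 0.1576) / (0.42 × 3.8) = 0.6 × 0.3883 = 0.2330

23.3%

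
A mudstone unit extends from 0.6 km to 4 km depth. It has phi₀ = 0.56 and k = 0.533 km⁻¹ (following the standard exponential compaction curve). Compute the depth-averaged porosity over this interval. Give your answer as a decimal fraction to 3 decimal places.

⟨phi⟩ = (1/(Z₂−Z₁)) ∫ phi₀ e^(−kZ) dZ = phi₀·(e^(−k·Z₁) − e^(−k·Z₂)) / (k·(Z₂−Z₁))
e^(−0.533×0.6) = 0.7263; e^(−0.533×4) = 0.1186
⟨phi⟩ = 0.56 × (0.7263 − 0.1186) / (0.533 × 3.4) = 0.56 × 0.3353 = 0.1878

0.188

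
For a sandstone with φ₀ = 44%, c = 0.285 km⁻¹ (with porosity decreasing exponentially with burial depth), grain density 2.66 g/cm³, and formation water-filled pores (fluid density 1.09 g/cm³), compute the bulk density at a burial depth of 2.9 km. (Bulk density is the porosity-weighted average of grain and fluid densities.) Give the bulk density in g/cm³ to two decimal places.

2.36 g/cm³

Porosity at depth: φ = 0.44·exp(−0.285×2.9) = 0.44×0.4376 = 0.1925
Bulk density: ρ_b = (1−φ)ρ_g + φ·ρ_f = 0.8075×2.66 + 0.1925×1.09
       = 2.148 + 0.210 = 2.358 g/cm³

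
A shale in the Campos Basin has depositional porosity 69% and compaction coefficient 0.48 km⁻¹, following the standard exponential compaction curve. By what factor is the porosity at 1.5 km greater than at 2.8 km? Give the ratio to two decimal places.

1.87

phi(z₁)/phi(z₂) = e^(−β·z₁)/e^(−β·z₂) = e^{β(z₂−z₁)}
= exp(0.48 × 1.3) = exp(0.624) = 1.8664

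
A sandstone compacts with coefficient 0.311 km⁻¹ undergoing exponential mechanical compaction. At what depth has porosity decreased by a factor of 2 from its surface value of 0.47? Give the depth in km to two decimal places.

n/n₀ = 1/2 ⇒ exp(−β·z) = 1/2 ⇒ z = ln(2) / β
z = 0.6931 / 0.311 = 2.229 km

2.23 km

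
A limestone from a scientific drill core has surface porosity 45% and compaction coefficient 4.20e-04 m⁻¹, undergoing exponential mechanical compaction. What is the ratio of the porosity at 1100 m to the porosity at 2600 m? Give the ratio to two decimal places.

1.88

Working in km (1 km = 1000 m; c in km⁻¹ = c in m⁻¹ × 1000):
n(d₁)/n(d₂) = e^(−c·d₁)/e^(−c·d₂) = e^{c(d₂−d₁)}
= exp(0.42 × 1.5) = exp(0.63) = 1.8776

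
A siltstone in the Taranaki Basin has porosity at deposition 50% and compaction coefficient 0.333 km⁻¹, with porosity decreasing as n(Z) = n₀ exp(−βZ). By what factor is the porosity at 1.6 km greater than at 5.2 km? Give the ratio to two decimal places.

n(Z₁)/n(Z₂) = e^(−β·Z₁)/e^(−β·Z₂) = e^{β(Z₂−Z₁)}
= exp(0.333 × 3.6) = exp(1.199) = 3.3161

3.32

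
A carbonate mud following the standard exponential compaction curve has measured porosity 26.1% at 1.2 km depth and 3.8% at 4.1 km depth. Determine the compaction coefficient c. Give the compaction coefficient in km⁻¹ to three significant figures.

Athy: phi(Z) = phi₀ e^(−cZ) ⇒ phi₁/phi₂ = e^{c(Z₂−Z₁)} ⇒ c = ln(phi₁/phi₂)/(Z₂−Z₁)
c = ln(0.261/0.038) / (4.1 − 1.2) = ln(6.868) / 2.9 = 1.9269 / 2.9 = 0.6645 km⁻¹

0.664 km⁻¹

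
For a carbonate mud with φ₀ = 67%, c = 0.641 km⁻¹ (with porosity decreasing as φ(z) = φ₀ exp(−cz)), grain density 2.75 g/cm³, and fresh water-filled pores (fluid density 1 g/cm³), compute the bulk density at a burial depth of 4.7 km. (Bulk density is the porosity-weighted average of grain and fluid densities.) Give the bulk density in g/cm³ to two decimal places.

2.69 g/cm³

Porosity at depth: φ = 0.67·exp(−0.641×4.7) = 0.67×0.0492 = 0.0329
Bulk density: ρ_b = (1−φ)ρ_g + φ·ρ_f = 0.9671×2.75 + 0.0329×1
       = 2.659 + 0.033 = 2.692 g/cm³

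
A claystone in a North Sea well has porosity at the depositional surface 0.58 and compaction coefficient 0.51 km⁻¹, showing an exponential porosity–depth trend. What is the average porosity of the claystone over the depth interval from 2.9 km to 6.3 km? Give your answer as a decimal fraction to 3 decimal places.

0.063

⟨phi⟩ = (1/(Z₂−Z₁)) ∫ phi₀ e^(−βZ) dZ = phi₀·(e^(−β·Z₁) − e^(−β·Z₂)) / (β·(Z₂−Z₁))
e^(−0.51×2.9) = 0.2279; e^(−0.51×6.3) = 0.0402
⟨phi⟩ = 0.58 × (0.2279 − 0.0402) / (0.51 × 3.4) = 0.58 × 0.1082 = 0.0628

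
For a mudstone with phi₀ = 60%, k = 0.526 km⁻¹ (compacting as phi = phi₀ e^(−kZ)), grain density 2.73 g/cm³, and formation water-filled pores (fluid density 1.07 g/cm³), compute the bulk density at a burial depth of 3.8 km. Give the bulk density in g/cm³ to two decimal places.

Porosity at depth: phi = 0.6·exp(−0.526×3.8) = 0.6×0.1355 = 0.0813
Bulk density: ρ_b = (1−phi)ρ_g + phi·ρ_f = 0.9187×2.73 + 0.0813×1.07
       = 2.508 + 0.087 = 2.595 g/cm³

2.60 g/cm³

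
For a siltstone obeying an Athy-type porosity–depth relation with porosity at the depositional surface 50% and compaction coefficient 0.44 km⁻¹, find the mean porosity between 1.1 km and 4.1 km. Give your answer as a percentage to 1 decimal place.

⟨phi⟩ = (1/(Z₂−Z₁)) ∫ phi₀ e^(−βZ) dZ = phi₀·(e^(−β·Z₁) − e^(−β·Z₂)) / (β·(Z₂−Z₁))
e^(−0.44×1.1) = 0.6163; e^(−0.44×4.1) = 0.1646
⟨phi⟩ = 0.5 × (0.6163 − 0.1646) / (0.44 × 3) = 0.5 × 0.3422 = 0.1711

17.1%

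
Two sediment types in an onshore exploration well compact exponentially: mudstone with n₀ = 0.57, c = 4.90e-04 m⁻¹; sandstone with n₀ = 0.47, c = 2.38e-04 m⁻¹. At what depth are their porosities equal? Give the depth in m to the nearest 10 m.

Working in km (1 km = 1000 m; c in km⁻¹ = c in m⁻¹ × 1000):
Set n₀ₐ e^(−cₐd) = n₀ᵦ e^(−cᵦd) ⇒ ln(n₀ₐ/n₀ᵦ) = (cₐ − cᵦ)·d
d = ln(0.57/0.47) / (0.49 − 0.238) = 0.1929 / 0.252 = 0.765 km

770 m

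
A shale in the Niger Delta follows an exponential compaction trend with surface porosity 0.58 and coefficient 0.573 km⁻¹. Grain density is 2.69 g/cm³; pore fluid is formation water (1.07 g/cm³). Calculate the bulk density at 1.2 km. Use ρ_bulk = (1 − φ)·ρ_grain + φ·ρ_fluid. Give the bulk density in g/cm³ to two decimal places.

Porosity at depth: φ = 0.58·exp(−0.573×1.2) = 0.58×0.5028 = 0.2916
Bulk density: ρ_b = (1−φ)ρ_g + φ·ρ_f = 0.7084×2.69 + 0.2916×1.07
       = 1.906 + 0.312 = 2.218 g/cm³

2.22 g/cm³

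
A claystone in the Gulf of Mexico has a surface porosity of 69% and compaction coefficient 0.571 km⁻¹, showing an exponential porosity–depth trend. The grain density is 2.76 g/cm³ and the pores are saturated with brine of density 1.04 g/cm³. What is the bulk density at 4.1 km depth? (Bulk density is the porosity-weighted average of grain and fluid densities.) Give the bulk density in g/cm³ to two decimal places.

Porosity at depth: n = 0.69·exp(−0.571×4.1) = 0.69×0.0962 = 0.0664
Bulk density: ρ_b = (1−n)ρ_g + n·ρ_f = 0.9336×2.76 + 0.0664×1.04
       = 2.577 + 0.069 = 2.646 g/cm³

2.65 g/cm³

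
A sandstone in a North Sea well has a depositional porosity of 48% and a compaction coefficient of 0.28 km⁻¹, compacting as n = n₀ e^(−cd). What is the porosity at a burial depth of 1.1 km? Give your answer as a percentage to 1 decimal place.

35.3%

n = n₀·exp(−c·d) = 0.48 × exp(−0.28 × 1.1) = 0.48 × exp(−0.308)
  = 0.48 × 0.7349 = 0.3528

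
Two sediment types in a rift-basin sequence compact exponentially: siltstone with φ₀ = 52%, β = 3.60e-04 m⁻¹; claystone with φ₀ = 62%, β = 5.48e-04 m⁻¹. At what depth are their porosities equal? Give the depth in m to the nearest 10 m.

Working in km (1 km = 1000 m; β in km⁻¹ = β in m⁻¹ × 1000):
Set φ₀ₐ e^(−βₐZ) = φ₀ᵦ e^(−βᵦZ) ⇒ ln(φ₀ₐ/φ₀ᵦ) = (βₐ − βᵦ)·Z
Z = ln(0.52/0.62) / (0.36 − 0.548) = -0.1759 / -0.188 = 0.936 km

940 m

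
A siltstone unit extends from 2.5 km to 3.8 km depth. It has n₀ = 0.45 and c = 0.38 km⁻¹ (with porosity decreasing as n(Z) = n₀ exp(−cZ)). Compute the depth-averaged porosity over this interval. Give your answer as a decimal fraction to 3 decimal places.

0.137

⟨n⟩ = (1/(Z₂−Z₁)) ∫ n₀ e^(−cZ) dZ = n₀·(e^(−c·Z₁) − e^(−c·Z₂)) / (c·(Z₂−Z₁))
e^(−0.38×2.5) = 0.3867; e^(−0.38×3.8) = 0.2360
⟨n⟩ = 0.45 × (0.3867 − 0.2360) / (0.38 × 1.3) = 0.45 × 0.3052 = 0.1373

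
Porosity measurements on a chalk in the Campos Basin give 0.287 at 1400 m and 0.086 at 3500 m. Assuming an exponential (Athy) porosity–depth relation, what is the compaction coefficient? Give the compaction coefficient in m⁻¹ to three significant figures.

Working in km (1 km = 1000 m; β in km⁻¹ = β in m⁻¹ × 1000):
Athy: phi(d) = phi₀ e^(−βd) ⇒ phi₁/phi₂ = e^{β(d₂−d₁)} ⇒ β = ln(phi₁/phi₂)/(d₂−d₁)
β = ln(0.287/0.086) / (3.5 − 1.4) = ln(3.337) / 2.1 = 1.2051 / 2.1 = 0.5739 km⁻¹

0.000574 m⁻¹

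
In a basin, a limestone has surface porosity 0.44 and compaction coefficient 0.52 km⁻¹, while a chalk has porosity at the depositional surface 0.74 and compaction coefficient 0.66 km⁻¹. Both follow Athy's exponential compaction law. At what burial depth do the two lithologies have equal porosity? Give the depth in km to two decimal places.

Set phi₀ₐ e^(−kₐz) = phi₀ᵦ e^(−kᵦz) ⇒ ln(phi₀ₐ/phi₀ᵦ) = (kₐ − kᵦ)·z
z = ln(0.44/0.74) / (0.52 − 0.66) = -0.5199 / -0.14 = 3.713 km

3.71 km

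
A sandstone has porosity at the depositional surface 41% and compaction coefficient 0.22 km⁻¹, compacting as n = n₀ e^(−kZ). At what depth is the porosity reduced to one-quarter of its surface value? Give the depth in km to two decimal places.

6.30 km

n/n₀ = 1/4 ⇒ exp(−k·Z) = 1/4 ⇒ Z = ln(4) / k
Z = 1.3863 / 0.22 = 6.301 km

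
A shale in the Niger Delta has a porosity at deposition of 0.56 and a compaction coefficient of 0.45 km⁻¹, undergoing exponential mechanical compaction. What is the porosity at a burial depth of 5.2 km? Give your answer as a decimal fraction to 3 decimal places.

0.054

phi = phi₀·exp(−β·Z) = 0.56 × exp(−0.45 × 5.2) = 0.56 × exp(−2.34)
  = 0.56 × 0.0963 = 0.0539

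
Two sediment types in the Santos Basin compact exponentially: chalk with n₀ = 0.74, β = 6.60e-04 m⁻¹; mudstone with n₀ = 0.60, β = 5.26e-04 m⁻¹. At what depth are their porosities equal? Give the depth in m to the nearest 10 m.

1570 m

Working in km (1 km = 1000 m; β in km⁻¹ = β in m⁻¹ × 1000):
Set n₀ₐ e^(−βₐd) = n₀ᵦ e^(−βᵦd) ⇒ ln(n₀ₐ/n₀ᵦ) = (βₐ − βᵦ)·d
d = ln(0.74/0.6) / (0.66 − 0.526) = 0.2097 / 0.134 = 1.565 km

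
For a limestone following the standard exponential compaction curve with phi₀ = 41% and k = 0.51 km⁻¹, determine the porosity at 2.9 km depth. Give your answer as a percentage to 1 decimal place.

9.3%

phi = phi₀·exp(−k·d) = 0.41 × exp(−0.51 × 2.9) = 0.41 × exp(−1.479)
  = 0.41 × 0.2279 = 0.0934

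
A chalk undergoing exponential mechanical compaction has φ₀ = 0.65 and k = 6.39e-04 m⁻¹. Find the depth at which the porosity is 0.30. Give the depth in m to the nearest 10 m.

Working in km (1 km = 1000 m; k in km⁻¹ = k in m⁻¹ × 1000):
Invert Athy's law: Z = ln(φ₀/φ) / k
Z = ln(0.65/0.3) / 0.639 = ln(2.167) / 0.639 = 0.7732 / 0.639 = 1.210 km

1210 m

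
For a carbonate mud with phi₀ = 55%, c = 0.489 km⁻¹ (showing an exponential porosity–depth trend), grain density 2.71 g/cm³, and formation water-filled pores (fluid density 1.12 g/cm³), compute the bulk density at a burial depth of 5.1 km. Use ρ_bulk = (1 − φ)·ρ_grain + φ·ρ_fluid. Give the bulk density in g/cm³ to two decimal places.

Porosity at depth: phi = 0.55·exp(−0.489×5.1) = 0.55×0.0826 = 0.0454
Bulk density: ρ_b = (1−phi)ρ_g + phi·ρ_f = 0.9546×2.71 + 0.0454×1.12
       = 2.587 + 0.051 = 2.638 g/cm³

2.64 g/cm³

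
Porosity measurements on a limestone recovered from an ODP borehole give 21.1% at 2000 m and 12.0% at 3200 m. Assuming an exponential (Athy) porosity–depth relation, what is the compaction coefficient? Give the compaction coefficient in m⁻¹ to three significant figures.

0.000470 m⁻¹

Working in km (1 km = 1000 m; k in km⁻¹ = k in m⁻¹ × 1000):
Athy: phi(z) = phi₀ e^(−kz) ⇒ phi₁/phi₂ = e^{k(z₂−z₁)} ⇒ k = ln(phi₁/phi₂)/(z₂−z₁)
k = ln(0.211/0.12) / (3.2 − 2) = ln(1.758) / 1.2 = 0.5644 / 1.2 = 0.4703 km⁻¹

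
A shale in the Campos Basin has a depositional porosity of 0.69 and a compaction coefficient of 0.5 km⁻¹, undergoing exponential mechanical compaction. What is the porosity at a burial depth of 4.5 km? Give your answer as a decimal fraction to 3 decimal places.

0.073

φ = φ₀·exp(−β·Z) = 0.69 × exp(−0.5 × 4.5) = 0.69 × exp(−2.25)
  = 0.69 × 0.1054 = 0.0727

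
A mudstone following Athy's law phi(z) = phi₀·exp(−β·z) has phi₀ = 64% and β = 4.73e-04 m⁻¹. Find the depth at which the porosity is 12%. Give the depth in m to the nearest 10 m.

Working in km (1 km = 1000 m; β in km⁻¹ = β in m⁻¹ × 1000):
Invert Athy's law: z = ln(phi₀/phi) / β
z = ln(0.64/0.12) / 0.473 = ln(5.333) / 0.473 = 1.6740 / 0.473 = 3.539 km

3540 m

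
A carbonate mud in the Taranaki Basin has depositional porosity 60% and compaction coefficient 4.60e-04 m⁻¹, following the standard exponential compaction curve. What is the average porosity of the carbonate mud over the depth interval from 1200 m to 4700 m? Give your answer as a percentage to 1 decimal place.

Working in km (1 km = 1000 m; k in km⁻¹ = k in m⁻¹ × 1000):
⟨phi⟩ = (1/(Z₂−Z₁)) ∫ phi₀ e^(−kZ) dZ = phi₀·(e^(−k·Z₁) − e^(−k·Z₂)) / (k·(Z₂−Z₁))
e^(−0.46×1.2) = 0.5758; e^(−0.46×4.7) = 0.1151
⟨phi⟩ = 0.6 × (0.5758 − 0.1151) / (0.46 × 3.5) = 0.6 × 0.2862 = 0.1717

17.2%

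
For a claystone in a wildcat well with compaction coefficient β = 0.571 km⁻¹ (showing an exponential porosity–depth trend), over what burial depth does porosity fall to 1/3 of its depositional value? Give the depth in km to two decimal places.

1.92 km

phi/phi₀ = 1/3 ⇒ exp(−β·d) = 1/3 ⇒ d = ln(3) / β
d = 1.0986 / 0.571 = 1.924 km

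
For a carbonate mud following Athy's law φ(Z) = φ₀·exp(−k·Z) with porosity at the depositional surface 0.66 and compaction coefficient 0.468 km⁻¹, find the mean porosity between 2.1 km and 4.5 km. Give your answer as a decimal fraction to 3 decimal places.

0.148

⟨φ⟩ = (1/(Z₂−Z₁)) ∫ φ₀ e^(−kZ) dZ = φ₀·(e^(−k·Z₁) − e^(−k·Z₂)) / (k·(Z₂−Z₁))
e^(−0.468×2.1) = 0.3743; e^(−0.468×4.5) = 0.1217
⟨φ⟩ = 0.66 × (0.3743 − 0.1217) / (0.468 × 2.4) = 0.66 × 0.2248 = 0.1484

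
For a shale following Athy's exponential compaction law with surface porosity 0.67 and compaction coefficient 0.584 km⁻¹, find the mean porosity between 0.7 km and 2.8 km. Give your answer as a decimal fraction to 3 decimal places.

0.257

⟨n⟩ = (1/(Z₂−Z₁)) ∫ n₀ e^(−cZ) dZ = n₀·(e^(−c·Z₁) − e^(−c·Z₂)) / (c·(Z₂−Z₁))
e^(−0.584×0.7) = 0.6644; e^(−0.584×2.8) = 0.1949
⟨n⟩ = 0.67 × (0.6644 − 0.1949) / (0.584 × 2.1) = 0.67 × 0.3829 = 0.2565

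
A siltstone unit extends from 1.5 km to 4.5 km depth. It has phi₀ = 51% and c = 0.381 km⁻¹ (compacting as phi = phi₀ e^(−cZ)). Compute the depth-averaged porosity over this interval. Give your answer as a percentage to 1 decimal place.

⟨phi⟩ = (1/(Z₂−Z₁)) ∫ phi₀ e^(−cZ) dZ = phi₀·(e^(−c·Z₁) − e^(−c·Z₂)) / (c·(Z₂−Z₁))
e^(−0.381×1.5) = 0.5647; e^(−0.381×4.5) = 0.1801
⟨phi⟩ = 0.51 × (0.5647 − 0.1801) / (0.381 × 3) = 0.51 × 0.3365 = 0.1716

17.2%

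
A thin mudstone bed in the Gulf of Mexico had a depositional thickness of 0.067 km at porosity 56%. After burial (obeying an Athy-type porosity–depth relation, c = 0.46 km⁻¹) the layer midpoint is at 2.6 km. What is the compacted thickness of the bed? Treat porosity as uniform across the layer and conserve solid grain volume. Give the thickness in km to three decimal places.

0.035 km

Porosity at 2.6 km: φ = 0.56·exp(−0.46×2.6) = 0.1693
Solid-volume conservation: h(1−φ) = h₀(1−φ₀) ⇒ h = h₀·(1−φ₀)/(1−φ)
h = 0.067 × (1 − 0.56)/(1 − 0.1693) = 0.067 × 0.5297 = 0.0355 km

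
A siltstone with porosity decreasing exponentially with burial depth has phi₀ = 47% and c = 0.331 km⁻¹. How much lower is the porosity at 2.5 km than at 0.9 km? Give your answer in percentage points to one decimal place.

phi(0.9) = 0.47·e^(−0.331×0.9) = 0.3489
phi(2.5) = 0.47·e^(−0.331×2.5) = 0.2055
Δphi = 0.3489 − 0.2055 = 0.1435

14.3 percentage points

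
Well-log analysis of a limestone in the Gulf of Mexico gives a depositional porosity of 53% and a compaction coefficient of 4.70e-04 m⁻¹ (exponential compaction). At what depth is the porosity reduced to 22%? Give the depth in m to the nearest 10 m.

Working in km (1 km = 1000 m; k in km⁻¹ = k in m⁻¹ × 1000):
Invert Athy's law: z = ln(phi₀/phi) / k
z = ln(0.53/0.22) / 0.47 = ln(2.409) / 0.47 = 0.8792 / 0.47 = 1.871 km

1870 m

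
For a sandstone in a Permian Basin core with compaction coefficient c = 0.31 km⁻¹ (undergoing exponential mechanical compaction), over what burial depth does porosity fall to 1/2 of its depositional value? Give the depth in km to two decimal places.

2.24 km

φ/φ₀ = 1/2 ⇒ exp(−c·d) = 1/2 ⇒ d = ln(2) / c
d = 0.6931 / 0.31 = 2.236 km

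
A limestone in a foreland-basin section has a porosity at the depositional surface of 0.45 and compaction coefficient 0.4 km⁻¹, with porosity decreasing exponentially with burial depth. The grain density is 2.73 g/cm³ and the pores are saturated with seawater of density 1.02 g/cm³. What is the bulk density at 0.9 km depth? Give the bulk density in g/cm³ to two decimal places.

Porosity at depth: n = 0.45·exp(−0.4×0.9) = 0.45×0.6977 = 0.3140
Bulk density: ρ_b = (1−n)ρ_g + n·ρ_f = 0.6860×2.73 + 0.3140×1.02
       = 1.873 + 0.320 = 2.193 g/cm³

2.19 g/cm³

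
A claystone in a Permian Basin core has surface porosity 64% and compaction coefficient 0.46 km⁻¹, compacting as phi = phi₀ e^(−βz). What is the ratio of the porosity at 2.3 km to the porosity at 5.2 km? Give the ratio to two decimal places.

phi(z₁)/phi(z₂) = e^(−β·z₁)/e^(−β·z₂) = e^{β(z₂−z₁)}
= exp(0.46 × 2.9) = exp(1.334) = 3.7962

3.80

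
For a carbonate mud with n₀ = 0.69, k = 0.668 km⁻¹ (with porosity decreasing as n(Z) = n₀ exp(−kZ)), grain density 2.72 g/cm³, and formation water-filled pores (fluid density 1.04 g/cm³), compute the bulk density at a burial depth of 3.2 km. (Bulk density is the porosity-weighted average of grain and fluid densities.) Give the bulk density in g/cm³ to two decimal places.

2.58 g/cm³

Porosity at depth: n = 0.69·exp(−0.668×3.2) = 0.69×0.1179 = 0.0814
Bulk density: ρ_b = (1−n)ρ_g + n·ρ_f = 0.9186×2.72 + 0.0814×1.04
       = 2.499 + 0.085 = 2.583 g/cm³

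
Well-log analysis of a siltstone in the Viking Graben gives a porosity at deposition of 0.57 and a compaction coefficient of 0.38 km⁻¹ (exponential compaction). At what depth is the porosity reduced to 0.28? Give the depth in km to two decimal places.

1.87 km

Invert Athy's law: z = ln(phi₀/phi) / k
z = ln(0.57/0.28) / 0.38 = ln(2.036) / 0.38 = 0.7108 / 0.38 = 1.871 km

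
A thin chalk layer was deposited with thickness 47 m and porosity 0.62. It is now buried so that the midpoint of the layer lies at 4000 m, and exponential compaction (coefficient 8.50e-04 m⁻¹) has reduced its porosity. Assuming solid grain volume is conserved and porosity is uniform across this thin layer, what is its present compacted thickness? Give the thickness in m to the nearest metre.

Working in km (1 km = 1000 m; k in km⁻¹ = k in m⁻¹ × 1000):
Porosity at 4 km: φ = 0.62·exp(−0.85×4) = 0.0207
Solid-volume conservation: h(1−φ) = h₀(1−φ₀) ⇒ h = h₀·(1−φ₀)/(1−φ)
h = 0.047 × (1 − 0.62)/(1 − 0.0207) = 0.047 × 0.3880 = 0.0182 km

18 m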